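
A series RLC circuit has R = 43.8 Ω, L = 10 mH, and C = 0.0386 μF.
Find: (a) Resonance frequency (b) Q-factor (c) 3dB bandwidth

Step 1 — Resonance: ω₀ = 1/√(LC) = 1/√(0.01·3.86e-08) = 5.09e+04 rad/s.
Step 2 — f₀ = ω₀/(2π) = 8101 Hz.
Step 3 — Series Q: Q = ω₀L/R = 5.09e+04·0.01/43.8 = 11.62.
Step 4 — Bandwidth: Δω = ω₀/Q = 4380 rad/s; BW = Δω/(2π) = 697.1 Hz.

(a) f₀ = 8101 Hz  (b) Q = 11.62  (c) BW = 697.1 Hz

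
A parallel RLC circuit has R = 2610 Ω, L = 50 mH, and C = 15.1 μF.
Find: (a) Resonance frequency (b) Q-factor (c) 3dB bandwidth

Step 1 — Resonance: ω₀ = 1/√(LC) = 1/√(0.05·1.51e-05) = 1151 rad/s.
Step 2 — f₀ = ω₀/(2π) = 183.2 Hz.
Step 3 — Parallel Q: Q = R/(ω₀L) = 2610/(1151·0.05) = 45.36.
Step 4 — Bandwidth: Δω = ω₀/Q = 25.37 rad/s; BW = Δω/(2π) = 4.038 Hz.

(a) f₀ = 183.2 Hz  (b) Q = 45.36  (c) BW = 4.038 Hz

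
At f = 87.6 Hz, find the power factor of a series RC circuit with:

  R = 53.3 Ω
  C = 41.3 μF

Step 1 — Angular frequency: ω = 2π·f = 2π·87.6 = 550.4 rad/s.
Step 2 — Component impedances:
  R: Z = R = 53.3 Ω
  C: Z = 1/(jωC) = -j/(ω·C) = 0 - j43.99 Ω
Step 3 — Series combination: Z_total = R + C = 53.3 - j43.99 Ω = 69.11∠-39.5° Ω.
Step 4 — Power factor: PF = cos(φ) = Re(Z)/|Z| = 53.3/69.11 = 0.7712.
Step 5 — Type: Im(Z) = -43.99 ⇒ leading (phase φ = -39.5°).

PF = 0.7712 (leading, φ = -39.5°)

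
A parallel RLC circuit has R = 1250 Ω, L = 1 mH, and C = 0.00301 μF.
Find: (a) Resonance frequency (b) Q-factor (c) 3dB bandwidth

Step 1 — Resonance: ω₀ = 1/√(LC) = 1/√(0.001·3.01e-09) = 5.764e+05 rad/s.
Step 2 — f₀ = ω₀/(2π) = 9.174e+04 Hz.
Step 3 — Parallel Q: Q = R/(ω₀L) = 1250/(5.764e+05·0.001) = 2.169.
Step 4 — Bandwidth: Δω = ω₀/Q = 2.658e+05 rad/s; BW = Δω/(2π) = 4.23e+04 Hz.

(a) f₀ = 9.174e+04 Hz  (b) Q = 2.169  (c) BW = 4.23e+04 Hz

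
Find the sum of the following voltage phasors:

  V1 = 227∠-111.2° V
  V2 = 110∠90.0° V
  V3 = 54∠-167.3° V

Step 1 — Convert each phasor to rectangular form:
  V1 = 227·(cos(-111.2°) + j·sin(-111.2°)) = -82.09 - j211.6 V
  V2 = 110·(cos(90.0°) + j·sin(90.0°)) = 0 + j110 V
  V3 = 54·(cos(-167.3°) + j·sin(-167.3°)) = -52.68 - j11.87 V
Step 2 — Sum components: V_total = -134.8 - j113.5 V.
Step 3 — Convert to polar: |V_total| = 176.2 V, ∠V_total = -139.9°.

V_total = 176.2∠-139.9° V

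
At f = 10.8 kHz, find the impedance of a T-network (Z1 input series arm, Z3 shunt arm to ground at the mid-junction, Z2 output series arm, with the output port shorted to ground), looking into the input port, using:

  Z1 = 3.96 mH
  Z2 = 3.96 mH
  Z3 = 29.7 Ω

Step 1 — Angular frequency: ω = 2π·f = 2π·1.08e+04 = 6.786e+04 rad/s.
Step 2 — Component impedances:
  Z1: Z = jωL = j·6.786e+04·0.00396 = 0 + j268.7 Ω
  Z2: Z = jωL = j·6.786e+04·0.00396 = 0 + j268.7 Ω
  Z3: Z = R = 29.7 Ω
Step 3 — With the output port shorted to ground, the output series arm Z2 runs from the junction to ground; the shunt arm Z3 also runs from the junction to ground. They appear in parallel: Z3 || Z2 = 29.34 + j3.243 Ω.
Step 4 — Series with input arm Z1: Z_in = Z1 + (Z3 || Z2) = 29.34 + j272 Ω = 273.5∠83.8° Ω.

Z = 29.34 + j272 Ω = 273.5∠83.8° Ω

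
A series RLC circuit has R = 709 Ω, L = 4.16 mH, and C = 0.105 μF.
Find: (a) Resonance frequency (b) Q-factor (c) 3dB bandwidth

Step 1 — Resonance condition Im(Z)=0 gives ω₀ = 1/√(LC).
Step 2 — ω₀ = 1/√(0.00416·1.05e-07) = 4.785e+04 rad/s.
Step 3 — f₀ = ω₀/(2π) = 7615 Hz.
Step 4 — Series Q: Q = ω₀L/R = 4.785e+04·0.00416/709 = 0.2807.
Step 5 — 3dB bandwidth: Δω = ω₀/Q = 1.704e+05 rad/s; BW = Δω/(2π) = 2.713e+04 Hz.

(a) f₀ = 7615 Hz  (b) Q = 0.2807  (c) BW = 2.713e+04 Hz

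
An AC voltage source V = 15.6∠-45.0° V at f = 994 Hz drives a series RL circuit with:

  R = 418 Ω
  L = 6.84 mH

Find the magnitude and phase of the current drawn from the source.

Step 1 — Angular frequency: ω = 2π·f = 2π·994 = 6245 rad/s.
Step 2 — Component impedances:
  R: Z = R = 418 Ω
  L: Z = jωL = j·6245·0.00684 = 0 + j42.72 Ω
Step 3 — Series combination: Z_total = R + L = 418 + j42.72 Ω = 420.2∠5.8° Ω.
Step 4 — Source phasor: V = 15.6∠-45.0° V = 11.03 - j11.03 V.
Step 5 — Ohm's law: I = V / Z_total = (11.03 - j11.03) / (418 + j42.72) = 0.02345 - j0.02879 A.
Step 6 — Convert to polar: |I| = 0.03713 A, ∠I = -50.8°.

I = 0.03713∠-50.8° A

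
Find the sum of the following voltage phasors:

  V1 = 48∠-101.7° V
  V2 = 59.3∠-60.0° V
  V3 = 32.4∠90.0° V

Step 1 — Convert each phasor to rectangular form:
  V1 = 48·(cos(-101.7°) + j·sin(-101.7°)) = -9.734 - j47 V
  V2 = 59.3·(cos(-60.0°) + j·sin(-60.0°)) = 29.65 - j51.36 V
  V3 = 32.4·(cos(90.0°) + j·sin(90.0°)) = 0 + j32.4 V
Step 2 — Sum components: V_total = 19.92 - j65.96 V.
Step 3 — Convert to polar: |V_total| = 68.9 V, ∠V_total = -73.2°.

V_total = 68.9∠-73.2° V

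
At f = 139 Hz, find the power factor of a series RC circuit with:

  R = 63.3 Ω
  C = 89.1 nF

Step 1 — Angular frequency: ω = 2π·f = 2π·139 = 873.4 rad/s.
Step 2 — Component impedances:
  R: Z = R = 63.3 Ω
  C: Z = 1/(jωC) = -j/(ω·C) = 0 - j1.285e+04 Ω
Step 3 — Series combination: Z_total = R + C = 63.3 - j1.285e+04 Ω = 1.285e+04∠-89.7° Ω.
Step 4 — Power factor: PF = cos(φ) = Re(Z)/|Z| = 63.3/1.285e+04 = 0.004926.
Step 5 — Type: Im(Z) = -1.285e+04 ⇒ leading (phase φ = -89.7°).

PF = 0.004926 (leading, φ = -89.7°)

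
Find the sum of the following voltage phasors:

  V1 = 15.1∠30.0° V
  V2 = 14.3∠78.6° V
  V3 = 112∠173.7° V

Step 1 — Convert each phasor to rectangular form:
  V1 = 15.1·(cos(30.0°) + j·sin(30.0°)) = 13.08 + j7.55 V
  V2 = 14.3·(cos(78.6°) + j·sin(78.6°)) = 2.826 + j14.02 V
  V3 = 112·(cos(173.7°) + j·sin(173.7°)) = -111.3 + j12.29 V
Step 2 — Sum components: V_total = -95.42 + j33.86 V.
Step 3 — Convert to polar: |V_total| = 101.2 V, ∠V_total = 160.5°.

V_total = 101.2∠160.5° V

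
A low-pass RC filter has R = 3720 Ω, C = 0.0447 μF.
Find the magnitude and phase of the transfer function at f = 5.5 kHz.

Step 1 — Angular frequency: ω = 2π·5500 = 3.456e+04 rad/s.
Step 2 — Transfer function: H(jω) = 1/(1 + jωRC).
Step 3 — Denominator: 1 + jωRC = 1 + j·3.456e+04·3720·4.47e-08 = 1 + j5.746.
Step 4 — H = 0.02939 - j0.1689.
Step 5 — Magnitude: |H| = 0.1714 (-15.3 dB); phase: φ = -80.1°.

|H| = 0.1714 (-15.3 dB), φ = -80.1°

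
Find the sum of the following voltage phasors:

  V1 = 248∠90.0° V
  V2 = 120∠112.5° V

Step 1 — Convert each phasor to rectangular form:
  V1 = 248·(cos(90.0°) + j·sin(90.0°)) = 0 + j248 V
  V2 = 120·(cos(112.5°) + j·sin(112.5°)) = -45.92 + j110.9 V
Step 2 — Sum components: V_total = -45.92 + j358.9 V.
Step 3 — Convert to polar: |V_total| = 361.8 V, ∠V_total = 97.3°.

V_total = 361.8∠97.3° V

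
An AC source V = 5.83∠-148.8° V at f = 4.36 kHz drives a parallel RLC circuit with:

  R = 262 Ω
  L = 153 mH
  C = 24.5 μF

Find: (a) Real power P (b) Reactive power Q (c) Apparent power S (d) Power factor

Step 1 — Angular frequency: ω = 2π·f = 2π·4360 = 2.739e+04 rad/s.
Step 2 — Component impedances:
  R: Z = R = 262 Ω
  L: Z = jωL = j·2.739e+04·0.153 = 0 + j4191 Ω
  C: Z = 1/(jωC) = -j/(ω·C) = 0 - j1.49 Ω
Step 3 — Parallel combination: 1/Z_total = 1/R + 1/L + 1/C; Z_total = 0.008479 - j1.49 Ω = 1.49∠-89.7° Ω.
Step 4 — Source phasor: V = 5.83∠-148.8° V = -4.987 - j3.02 V.
Step 5 — Current: I = V / Z = 2.007 - j3.357 A = 3.912∠-59.1° A.
Step 6 — Complex power: S = V·I* = 0.1297 - j22.8 VA.
Step 7 — Real power: P = Re(S) = 0.1297 W.
Step 8 — Reactive power: Q = Im(S) = -22.8 VAR.
Step 9 — Apparent power: |S| = 22.8 VA.
Step 10 — Power factor: PF = P/|S| = 0.005689 (leading).

(a) P = 0.1297 W  (b) Q = -22.8 VAR  (c) S = 22.8 VA  (d) PF = 0.005689 (leading)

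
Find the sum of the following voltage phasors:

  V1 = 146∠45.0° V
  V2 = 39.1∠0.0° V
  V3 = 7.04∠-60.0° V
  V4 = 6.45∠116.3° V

Step 1 — Convert each phasor to rectangular form:
  V1 = 146·(cos(45.0°) + j·sin(45.0°)) = 103.2 + j103.2 V
  V2 = 39.1·(cos(0.0°) + j·sin(0.0°)) = 39.1 V
  V3 = 7.04·(cos(-60.0°) + j·sin(-60.0°)) = 3.52 - j6.097 V
  V4 = 6.45·(cos(116.3°) + j·sin(116.3°)) = -2.858 + j5.782 V
Step 2 — Sum components: V_total = 143 + j102.9 V.
Step 3 — Convert to polar: |V_total| = 176.2 V, ∠V_total = 35.7°.

V_total = 176.2∠35.7° V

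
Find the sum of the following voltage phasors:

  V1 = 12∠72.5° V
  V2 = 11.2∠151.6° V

Step 1 — Convert each phasor to rectangular form:
  V1 = 12·(cos(72.5°) + j·sin(72.5°)) = 3.608 + j11.44 V
  V2 = 11.2·(cos(151.6°) + j·sin(151.6°)) = -9.852 + j5.327 V
Step 2 — Sum components: V_total = -6.244 + j16.77 V.
Step 3 — Convert to polar: |V_total| = 17.9 V, ∠V_total = 110.4°.

V_total = 17.9∠110.4° V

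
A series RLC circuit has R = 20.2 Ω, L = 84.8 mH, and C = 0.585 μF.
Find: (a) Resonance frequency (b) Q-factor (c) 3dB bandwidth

Step 1 — Resonance: ω₀ = 1/√(LC) = 1/√(0.0848·5.85e-07) = 4490 rad/s.
Step 2 — f₀ = ω₀/(2π) = 714.6 Hz.
Step 3 — Series Q: Q = ω₀L/R = 4490·0.0848/20.2 = 18.85.
Step 4 — Bandwidth: Δω = ω₀/Q = 238.2 rad/s; BW = Δω/(2π) = 37.91 Hz.

(a) f₀ = 714.6 Hz  (b) Q = 18.85  (c) BW = 37.91 Hz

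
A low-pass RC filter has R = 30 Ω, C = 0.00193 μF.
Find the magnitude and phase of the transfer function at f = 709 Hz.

Step 1 — Angular frequency: ω = 2π·709 = 4455 rad/s.
Step 2 — Transfer function: H(jω) = 1/(1 + jωRC).
Step 3 — Denominator: 1 + jωRC = 1 + j·4455·30·1.93e-09 = 1 + j0.0002579.
Step 4 — H = 1 - j0.0002579.
Step 5 — Magnitude: |H| = 1 (-0.0 dB); phase: φ = -0.0°.

|H| = 1 (-0.0 dB), φ = -0.0°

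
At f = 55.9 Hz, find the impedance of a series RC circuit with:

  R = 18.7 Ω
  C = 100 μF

Step 1 — Angular frequency: ω = 2π·f = 2π·55.9 = 351.2 rad/s.
Step 2 — Component impedances:
  R: Z = R = 18.7 Ω
  C: Z = 1/(jωC) = -j/(ω·C) = 0 - j28.47 Ω
Step 3 — Series combination: Z_total = R + C = 18.7 - j28.47 Ω = 34.06∠-56.7° Ω.

Z = 18.7 - j28.47 Ω = 34.06∠-56.7° Ω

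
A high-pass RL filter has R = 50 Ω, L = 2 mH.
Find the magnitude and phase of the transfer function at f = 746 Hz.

Step 1 — Angular frequency: ω = 2π·746 = 4687 rad/s.
Step 2 — Transfer function: H(jω) = jωL/(R + jωL).
Step 3 — Numerator jωL = j·9.375; denominator R + jωL = 50 + j9.375.
Step 4 — H = 0.03396 + j0.1811.
Step 5 — Magnitude: |H| = 0.1843 (-14.7 dB); phase: φ = 79.4°.

|H| = 0.1843 (-14.7 dB), φ = 79.4°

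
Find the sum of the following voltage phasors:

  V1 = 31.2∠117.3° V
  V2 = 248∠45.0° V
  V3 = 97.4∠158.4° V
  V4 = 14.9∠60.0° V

Step 1 — Convert each phasor to rectangular form:
  V1 = 31.2·(cos(117.3°) + j·sin(117.3°)) = -14.31 + j27.72 V
  V2 = 248·(cos(45.0°) + j·sin(45.0°)) = 175.4 + j175.4 V
  V3 = 97.4·(cos(158.4°) + j·sin(158.4°)) = -90.56 + j35.86 V
  V4 = 14.9·(cos(60.0°) + j·sin(60.0°)) = 7.45 + j12.9 V
Step 2 — Sum components: V_total = 77.94 + j251.8 V.
Step 3 — Convert to polar: |V_total| = 263.6 V, ∠V_total = 72.8°.

V_total = 263.6∠72.8° V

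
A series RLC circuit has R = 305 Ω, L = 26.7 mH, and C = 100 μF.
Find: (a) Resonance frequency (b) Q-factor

Step 1 — Resonance condition Im(Z)=0 gives ω₀ = 1/√(LC).
Step 2 — ω₀ = 1/√(0.0267·0.0001) = 612 rad/s.
Step 3 — f₀ = ω₀/(2π) = 97.4 Hz.
Step 4 — Series Q: Q = ω₀L/R = 612·0.0267/305 = 0.05357.

(a) f₀ = 97.4 Hz  (b) Q = 0.05357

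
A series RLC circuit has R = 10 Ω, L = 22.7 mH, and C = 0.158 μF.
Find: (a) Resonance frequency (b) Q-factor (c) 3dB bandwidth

Step 1 — Resonance condition Im(Z)=0 gives ω₀ = 1/√(LC).
Step 2 — ω₀ = 1/√(0.0227·1.58e-07) = 1.67e+04 rad/s.
Step 3 — f₀ = ω₀/(2π) = 2658 Hz.
Step 4 — Series Q: Q = ω₀L/R = 1.67e+04·0.0227/10 = 37.9.
Step 5 — 3dB bandwidth: Δω = ω₀/Q = 440.5 rad/s; BW = Δω/(2π) = 70.11 Hz.

(a) f₀ = 2658 Hz  (b) Q = 37.9  (c) BW = 70.11 Hz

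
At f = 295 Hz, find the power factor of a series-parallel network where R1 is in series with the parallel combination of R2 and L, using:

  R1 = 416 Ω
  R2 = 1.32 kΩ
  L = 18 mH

Step 1 — Angular frequency: ω = 2π·f = 2π·295 = 1854 rad/s.
Step 2 — Component impedances:
  R1: Z = R = 416 Ω
  R2: Z = R = 1320 Ω
  L: Z = jωL = j·1854·0.018 = 0 + j33.36 Ω
Step 3 — Parallel branch: R2 || L = 1/(1/R2 + 1/L) = 0.8427 + j33.34 Ω.
Step 4 — Series with R1: Z_total = R1 + (R2 || L) = 416.8 + j33.34 Ω = 418.2∠4.6° Ω.
Step 5 — Power factor: PF = cos(φ) = Re(Z)/|Z| = 416.84/418.17 = 0.9968.
Step 6 — Type: Im(Z) = 33.34 ⇒ lagging (phase φ = 4.6°).

PF = 0.9968 (lagging, φ = 4.6°)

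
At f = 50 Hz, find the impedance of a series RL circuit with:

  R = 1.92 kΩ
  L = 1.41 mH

Step 1 — Angular frequency: ω = 2π·f = 2π·50 = 314.2 rad/s.
Step 2 — Component impedances:
  R: Z = R = 1920 Ω
  L: Z = jωL = j·314.2·0.00141 = 0 + j0.443 Ω
Step 3 — Series combination: Z_total = R + L = 1920 + j0.443 Ω = 1920∠0.0° Ω.

Z = 1920 + j0.443 Ω = 1920∠0.0° Ω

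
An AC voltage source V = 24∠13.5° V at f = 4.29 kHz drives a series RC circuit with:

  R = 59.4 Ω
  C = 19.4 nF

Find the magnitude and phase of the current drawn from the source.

Step 1 — Angular frequency: ω = 2π·f = 2π·4290 = 2.695e+04 rad/s.
Step 2 — Component impedances:
  R: Z = R = 59.4 Ω
  C: Z = 1/(jωC) = -j/(ω·C) = 0 - j1912 Ω
Step 3 — Series combination: Z_total = R + C = 59.4 - j1912 Ω = 1913∠-88.2° Ω.
Step 4 — Source phasor: V = 24∠13.5° V = 23.34 + j5.603 V.
Step 5 — Ohm's law: I = V / Z_total = (23.34 + j5.603) / (59.4 - j1912) = -0.002548 + j0.01228 A.
Step 6 — Convert to polar: |I| = 0.01254 A, ∠I = 101.7°.

I = 0.01254∠101.7° A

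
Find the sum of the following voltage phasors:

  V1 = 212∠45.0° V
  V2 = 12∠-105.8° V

Step 1 — Convert each phasor to rectangular form:
  V1 = 212·(cos(45.0°) + j·sin(45.0°)) = 149.9 + j149.9 V
  V2 = 12·(cos(-105.8°) + j·sin(-105.8°)) = -3.267 - j11.55 V
Step 2 — Sum components: V_total = 146.6 + j138.4 V.
Step 3 — Convert to polar: |V_total| = 201.6 V, ∠V_total = 43.3°.

V_total = 201.6∠43.3° V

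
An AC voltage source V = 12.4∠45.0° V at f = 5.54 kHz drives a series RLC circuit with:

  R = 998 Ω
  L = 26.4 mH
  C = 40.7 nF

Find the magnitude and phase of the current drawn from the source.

Step 1 — Angular frequency: ω = 2π·f = 2π·5540 = 3.481e+04 rad/s.
Step 2 — Component impedances:
  R: Z = R = 998 Ω
  L: Z = jωL = j·3.481e+04·0.0264 = 0 + j919 Ω
  C: Z = 1/(jωC) = -j/(ω·C) = 0 - j705.9 Ω
Step 3 — Series combination: Z_total = R + L + C = 998 + j213.1 Ω = 1020∠12.1° Ω.
Step 4 — Source phasor: V = 12.4∠45.0° V = 8.768 + j8.768 V.
Step 5 — Ohm's law: I = V / Z_total = (8.768 + j8.768) / (998 + j213.1) = 0.0102 + j0.006608 A.
Step 6 — Convert to polar: |I| = 0.01215 A, ∠I = 32.9°.

I = 0.01215∠32.9° A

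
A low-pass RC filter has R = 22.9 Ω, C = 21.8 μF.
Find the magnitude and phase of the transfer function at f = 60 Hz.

Step 1 — Angular frequency: ω = 2π·60 = 377 rad/s.
Step 2 — Transfer function: H(jω) = 1/(1 + jωRC).
Step 3 — Denominator: 1 + jωRC = 1 + j·377·22.9·2.18e-05 = 1 + j0.1882.
Step 4 — H = 0.9658 - j0.1818.
Step 5 — Magnitude: |H| = 0.9827 (-0.2 dB); phase: φ = -10.7°.

|H| = 0.9827 (-0.2 dB), φ = -10.7°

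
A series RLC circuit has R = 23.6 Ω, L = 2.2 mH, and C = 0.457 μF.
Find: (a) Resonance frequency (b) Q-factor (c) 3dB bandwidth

Step 1 — Resonance: ω₀ = 1/√(LC) = 1/√(0.0022·4.57e-07) = 3.154e+04 rad/s.
Step 2 — f₀ = ω₀/(2π) = 5019 Hz.
Step 3 — Series Q: Q = ω₀L/R = 3.154e+04·0.0022/23.6 = 2.94.
Step 4 — Bandwidth: Δω = ω₀/Q = 1.073e+04 rad/s; BW = Δω/(2π) = 1707 Hz.

(a) f₀ = 5019 Hz  (b) Q = 2.94  (c) BW = 1707 Hz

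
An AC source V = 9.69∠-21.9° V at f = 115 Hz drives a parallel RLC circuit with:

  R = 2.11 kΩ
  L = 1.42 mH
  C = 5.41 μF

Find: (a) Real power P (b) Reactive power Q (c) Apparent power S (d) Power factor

Step 1 — Angular frequency: ω = 2π·f = 2π·115 = 722.6 rad/s.
Step 2 — Component impedances:
  R: Z = R = 2110 Ω
  L: Z = jωL = j·722.6·0.00142 = 0 + j1.026 Ω
  C: Z = 1/(jωC) = -j/(ω·C) = 0 - j255.8 Ω
Step 3 — Parallel combination: 1/Z_total = 1/R + 1/L + 1/C; Z_total = 0.000503 + j1.03 Ω = 1.03∠90.0° Ω.
Step 4 — Source phasor: V = 9.69∠-21.9° V = 8.991 - j3.614 V.
Step 5 — Current: I = V / Z = -3.504 - j8.729 A = 9.406∠-111.9° A.
Step 6 — Complex power: S = V·I* = 0.0445 + j91.15 VA.
Step 7 — Real power: P = Re(S) = 0.0445 W.
Step 8 — Reactive power: Q = Im(S) = 91.15 VAR.
Step 9 — Apparent power: |S| = 91.15 VA.
Step 10 — Power factor: PF = P/|S| = 0.0004882 (lagging).

(a) P = 0.0445 W  (b) Q = 91.15 VAR  (c) S = 91.15 VA  (d) PF = 0.0004882 (lagging)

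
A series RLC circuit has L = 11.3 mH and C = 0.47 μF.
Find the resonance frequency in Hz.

Step 1 — Resonance condition Im(Z)=0 gives ω₀ = 1/√(LC).
Step 2 — ω₀ = 1/√(0.0113·4.7e-07) = 1.372e+04 rad/s.
Step 3 — f₀ = ω₀/(2π) = 2184 Hz.

f₀ = 2184 Hz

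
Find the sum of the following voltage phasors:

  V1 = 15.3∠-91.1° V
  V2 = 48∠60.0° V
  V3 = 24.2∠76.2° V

Step 1 — Convert each phasor to rectangular form:
  V1 = 15.3·(cos(-91.1°) + j·sin(-91.1°)) = -0.2937 - j15.3 V
  V2 = 48·(cos(60.0°) + j·sin(60.0°)) = 24 + j41.57 V
  V3 = 24.2·(cos(76.2°) + j·sin(76.2°)) = 5.773 + j23.5 V
Step 2 — Sum components: V_total = 29.48 + j49.77 V.
Step 3 — Convert to polar: |V_total| = 57.85 V, ∠V_total = 59.4°.

V_total = 57.85∠59.4° V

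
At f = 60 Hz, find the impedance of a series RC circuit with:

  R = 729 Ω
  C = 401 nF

Step 1 — Angular frequency: ω = 2π·f = 2π·60 = 377 rad/s.
Step 2 — Component impedances:
  R: Z = R = 729 Ω
  C: Z = 1/(jωC) = -j/(ω·C) = 0 - j6615 Ω
Step 3 — Series combination: Z_total = R + C = 729 - j6615 Ω = 6655∠-83.7° Ω.

Z = 729 - j6615 Ω = 6655∠-83.7° Ω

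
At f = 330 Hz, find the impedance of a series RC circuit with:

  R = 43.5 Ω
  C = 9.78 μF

Step 1 — Angular frequency: ω = 2π·f = 2π·330 = 2073 rad/s.
Step 2 — Component impedances:
  R: Z = R = 43.5 Ω
  C: Z = 1/(jωC) = -j/(ω·C) = 0 - j49.31 Ω
Step 3 — Series combination: Z_total = R + C = 43.5 - j49.31 Ω = 65.76∠-48.6° Ω.

Z = 43.5 - j49.31 Ω = 65.76∠-48.6° Ω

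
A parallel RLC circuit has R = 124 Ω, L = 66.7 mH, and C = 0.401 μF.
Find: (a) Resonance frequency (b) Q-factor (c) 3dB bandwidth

Step 1 — Resonance: ω₀ = 1/√(LC) = 1/√(0.0667·4.01e-07) = 6115 rad/s.
Step 2 — f₀ = ω₀/(2π) = 973.2 Hz.
Step 3 — Parallel Q: Q = R/(ω₀L) = 124/(6115·0.0667) = 0.304.
Step 4 — Bandwidth: Δω = ω₀/Q = 2.011e+04 rad/s; BW = Δω/(2π) = 3201 Hz.

(a) f₀ = 973.2 Hz  (b) Q = 0.304  (c) BW = 3201 Hz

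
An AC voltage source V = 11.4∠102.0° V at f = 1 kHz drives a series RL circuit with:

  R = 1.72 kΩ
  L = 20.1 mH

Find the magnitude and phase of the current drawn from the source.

Step 1 — Angular frequency: ω = 2π·f = 2π·1000 = 6283 rad/s.
Step 2 — Component impedances:
  R: Z = R = 1720 Ω
  L: Z = jωL = j·6283·0.0201 = 0 + j126.3 Ω
Step 3 — Series combination: Z_total = R + L = 1720 + j126.3 Ω = 1725∠4.2° Ω.
Step 4 — Source phasor: V = 11.4∠102.0° V = -2.37 + j11.15 V.
Step 5 — Ohm's law: I = V / Z_total = (-2.37 + j11.15) / (1720 + j126.3) = -0.0008972 + j0.006549 A.
Step 6 — Convert to polar: |I| = 0.00661 A, ∠I = 97.8°.

I = 0.00661∠97.8° A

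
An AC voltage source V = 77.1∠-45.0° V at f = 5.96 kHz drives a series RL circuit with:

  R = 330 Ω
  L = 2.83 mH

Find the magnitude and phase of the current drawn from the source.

Step 1 — Angular frequency: ω = 2π·f = 2π·5960 = 3.745e+04 rad/s.
Step 2 — Component impedances:
  R: Z = R = 330 Ω
  L: Z = jωL = j·3.745e+04·0.00283 = 0 + j106 Ω
Step 3 — Series combination: Z_total = R + L = 330 + j106 Ω = 346.6∠17.8° Ω.
Step 4 — Source phasor: V = 77.1∠-45.0° V = 54.52 - j54.52 V.
Step 5 — Ohm's law: I = V / Z_total = (54.52 - j54.52) / (330 + j106) = 0.1017 - j0.1979 A.
Step 6 — Convert to polar: |I| = 0.2224 A, ∠I = -62.8°.

I = 0.2224∠-62.8° A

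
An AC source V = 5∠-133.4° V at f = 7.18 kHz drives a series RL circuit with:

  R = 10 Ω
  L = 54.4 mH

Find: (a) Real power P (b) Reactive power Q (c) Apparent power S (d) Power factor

Step 1 — Angular frequency: ω = 2π·f = 2π·7180 = 4.511e+04 rad/s.
Step 2 — Component impedances:
  R: Z = R = 10 Ω
  L: Z = jωL = j·4.511e+04·0.0544 = 0 + j2454 Ω
Step 3 — Series combination: Z_total = R + L = 10 + j2454 Ω = 2454∠89.8° Ω.
Step 4 — Source phasor: V = 5∠-133.4° V = -3.435 - j3.633 V.
Step 5 — Current: I = V / Z = -0.001486 + j0.001394 A = 0.002037∠136.8° A.
Step 6 — Complex power: S = V·I* = 4.151e-05 + j0.01019 VA.
Step 7 — Real power: P = Re(S) = 4.151e-05 W.
Step 8 — Reactive power: Q = Im(S) = 0.01019 VAR.
Step 9 — Apparent power: |S| = 0.01019 VA.
Step 10 — Power factor: PF = P/|S| = 0.004075 (lagging).

(a) P = 4.151e-05 W  (b) Q = 0.01019 VAR  (c) S = 0.01019 VA  (d) PF = 0.004075 (lagging)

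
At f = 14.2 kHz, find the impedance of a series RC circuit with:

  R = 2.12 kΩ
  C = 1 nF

Step 1 — Angular frequency: ω = 2π·f = 2π·1.42e+04 = 8.922e+04 rad/s.
Step 2 — Component impedances:
  R: Z = R = 2120 Ω
  C: Z = 1/(jωC) = -j/(ω·C) = 0 - j1.121e+04 Ω
Step 3 — Series combination: Z_total = R + C = 2120 - j1.121e+04 Ω = 1.141e+04∠-79.3° Ω.

Z = 2120 - j1.121e+04 Ω = 1.141e+04∠-79.3° Ω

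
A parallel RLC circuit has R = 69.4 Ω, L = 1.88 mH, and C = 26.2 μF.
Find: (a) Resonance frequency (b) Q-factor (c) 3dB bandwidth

Step 1 — Resonance: ω₀ = 1/√(LC) = 1/√(0.00188·2.62e-05) = 4506 rad/s.
Step 2 — f₀ = ω₀/(2π) = 717.1 Hz.
Step 3 — Parallel Q: Q = R/(ω₀L) = 69.4/(4506·0.00188) = 8.193.
Step 4 — Bandwidth: Δω = ω₀/Q = 550 rad/s; BW = Δω/(2π) = 87.53 Hz.

(a) f₀ = 717.1 Hz  (b) Q = 8.193  (c) BW = 87.53 Hz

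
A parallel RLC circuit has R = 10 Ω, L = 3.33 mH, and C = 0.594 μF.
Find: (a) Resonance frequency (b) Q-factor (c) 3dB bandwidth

Step 1 — Resonance: ω₀ = 1/√(LC) = 1/√(0.00333·5.94e-07) = 2.248e+04 rad/s.
Step 2 — f₀ = ω₀/(2π) = 3579 Hz.
Step 3 — Parallel Q: Q = R/(ω₀L) = 10/(2.248e+04·0.00333) = 0.1336.
Step 4 — Bandwidth: Δω = ω₀/Q = 1.684e+05 rad/s; BW = Δω/(2π) = 2.679e+04 Hz.

(a) f₀ = 3579 Hz  (b) Q = 0.1336  (c) BW = 2.679e+04 Hz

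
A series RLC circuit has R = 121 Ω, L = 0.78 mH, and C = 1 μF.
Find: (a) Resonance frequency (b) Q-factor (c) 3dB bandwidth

Step 1 — Resonance: ω₀ = 1/√(LC) = 1/√(0.00078·1e-06) = 3.581e+04 rad/s.
Step 2 — f₀ = ω₀/(2π) = 5699 Hz.
Step 3 — Series Q: Q = ω₀L/R = 3.581e+04·0.00078/121 = 0.2308.
Step 4 — Bandwidth: Δω = ω₀/Q = 1.551e+05 rad/s; BW = Δω/(2π) = 2.469e+04 Hz.

(a) f₀ = 5699 Hz  (b) Q = 0.2308  (c) BW = 2.469e+04 Hz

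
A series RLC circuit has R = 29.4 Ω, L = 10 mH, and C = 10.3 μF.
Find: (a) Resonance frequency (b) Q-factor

Step 1 — Resonance condition Im(Z)=0 gives ω₀ = 1/√(LC).
Step 2 — ω₀ = 1/√(0.01·1.03e-05) = 3116 rad/s.
Step 3 — f₀ = ω₀/(2π) = 495.9 Hz.
Step 4 — Series Q: Q = ω₀L/R = 3116·0.01/29.4 = 1.06.

(a) f₀ = 495.9 Hz  (b) Q = 1.06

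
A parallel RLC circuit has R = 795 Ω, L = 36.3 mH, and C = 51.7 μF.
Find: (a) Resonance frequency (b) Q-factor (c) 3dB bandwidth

Step 1 — Resonance: ω₀ = 1/√(LC) = 1/√(0.0363·5.17e-05) = 730 rad/s.
Step 2 — f₀ = ω₀/(2π) = 116.2 Hz.
Step 3 — Parallel Q: Q = R/(ω₀L) = 795/(730·0.0363) = 30.
Step 4 — Bandwidth: Δω = ω₀/Q = 24.33 rad/s; BW = Δω/(2π) = 3.872 Hz.

(a) f₀ = 116.2 Hz  (b) Q = 30  (c) BW = 3.872 Hz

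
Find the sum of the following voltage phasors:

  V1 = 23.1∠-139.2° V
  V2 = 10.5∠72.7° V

Step 1 — Convert each phasor to rectangular form:
  V1 = 23.1·(cos(-139.2°) + j·sin(-139.2°)) = -17.49 - j15.09 V
  V2 = 10.5·(cos(72.7°) + j·sin(72.7°)) = 3.122 + j10.02 V
Step 2 — Sum components: V_total = -14.36 - j5.069 V.
Step 3 — Convert to polar: |V_total| = 15.23 V, ∠V_total = -160.6°.

V_total = 15.23∠-160.6° V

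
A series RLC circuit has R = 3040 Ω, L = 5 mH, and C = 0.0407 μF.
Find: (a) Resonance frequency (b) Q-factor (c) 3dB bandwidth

Step 1 — Resonance condition Im(Z)=0 gives ω₀ = 1/√(LC).
Step 2 — ω₀ = 1/√(0.005·4.07e-08) = 7.01e+04 rad/s.
Step 3 — f₀ = ω₀/(2π) = 1.116e+04 Hz.
Step 4 — Series Q: Q = ω₀L/R = 7.01e+04·0.005/3040 = 0.1153.
Step 5 — 3dB bandwidth: Δω = ω₀/Q = 6.08e+05 rad/s; BW = Δω/(2π) = 9.677e+04 Hz.

(a) f₀ = 1.116e+04 Hz  (b) Q = 0.1153  (c) BW = 9.677e+04 Hz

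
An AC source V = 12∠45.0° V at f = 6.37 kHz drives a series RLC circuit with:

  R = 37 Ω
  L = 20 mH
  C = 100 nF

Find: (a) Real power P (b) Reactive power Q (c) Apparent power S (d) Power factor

Step 1 — Angular frequency: ω = 2π·f = 2π·6370 = 4.002e+04 rad/s.
Step 2 — Component impedances:
  R: Z = R = 37 Ω
  L: Z = jωL = j·4.002e+04·0.02 = 0 + j800.5 Ω
  C: Z = 1/(jωC) = -j/(ω·C) = 0 - j249.9 Ω
Step 3 — Series combination: Z_total = R + L + C = 37 + j550.6 Ω = 551.9∠86.2° Ω.
Step 4 — Source phasor: V = 12∠45.0° V = 8.485 + j8.485 V.
Step 5 — Current: I = V / Z = 0.01637 - j0.01431 A = 0.02174∠-41.2° A.
Step 6 — Complex power: S = V·I* = 0.01749 + j0.2603 VA.
Step 7 — Real power: P = Re(S) = 0.01749 W.
Step 8 — Reactive power: Q = Im(S) = 0.2603 VAR.
Step 9 — Apparent power: |S| = 0.2609 VA.
Step 10 — Power factor: PF = P/|S| = 0.06704 (lagging).

(a) P = 0.01749 W  (b) Q = 0.2603 VAR  (c) S = 0.2609 VA  (d) PF = 0.06704 (lagging)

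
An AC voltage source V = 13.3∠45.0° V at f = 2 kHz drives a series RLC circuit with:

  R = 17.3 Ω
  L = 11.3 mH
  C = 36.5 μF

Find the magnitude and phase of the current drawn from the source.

Step 1 — Angular frequency: ω = 2π·f = 2π·2000 = 1.257e+04 rad/s.
Step 2 — Component impedances:
  R: Z = R = 17.3 Ω
  L: Z = jωL = j·1.257e+04·0.0113 = 0 + j142 Ω
  C: Z = 1/(jωC) = -j/(ω·C) = 0 - j2.18 Ω
Step 3 — Series combination: Z_total = R + L + C = 17.3 + j139.8 Ω = 140.9∠82.9° Ω.
Step 4 — Source phasor: V = 13.3∠45.0° V = 9.405 + j9.405 V.
Step 5 — Ohm's law: I = V / Z_total = (9.405 + j9.405) / (17.3 + j139.8) = 0.07444 - j0.05805 A.
Step 6 — Convert to polar: |I| = 0.0944 A, ∠I = -37.9°.

I = 0.0944∠-37.9° A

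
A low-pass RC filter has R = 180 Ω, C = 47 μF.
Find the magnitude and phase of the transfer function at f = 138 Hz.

Step 1 — Angular frequency: ω = 2π·138 = 867.1 rad/s.
Step 2 — Transfer function: H(jω) = 1/(1 + jωRC).
Step 3 — Denominator: 1 + jωRC = 1 + j·867.1·180·4.7e-05 = 1 + j7.335.
Step 4 — H = 0.01825 - j0.1338.
Step 5 — Magnitude: |H| = 0.1351 (-17.4 dB); phase: φ = -82.2°.

|H| = 0.1351 (-17.4 dB), φ = -82.2°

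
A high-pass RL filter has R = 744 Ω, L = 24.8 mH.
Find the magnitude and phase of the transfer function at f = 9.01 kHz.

Step 1 — Angular frequency: ω = 2π·9010 = 5.661e+04 rad/s.
Step 2 — Transfer function: H(jω) = jωL/(R + jωL).
Step 3 — Numerator jωL = j·1404; denominator R + jωL = 744 + j1404.
Step 4 — H = 0.7807 + j0.4137.
Step 5 — Magnitude: |H| = 0.8836 (-1.1 dB); phase: φ = 27.9°.

|H| = 0.8836 (-1.1 dB), φ = 27.9°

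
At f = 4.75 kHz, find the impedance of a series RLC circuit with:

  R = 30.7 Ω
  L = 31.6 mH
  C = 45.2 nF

Step 1 — Angular frequency: ω = 2π·f = 2π·4750 = 2.985e+04 rad/s.
Step 2 — Component impedances:
  R: Z = R = 30.7 Ω
  L: Z = jωL = j·2.985e+04·0.0316 = 0 + j943.1 Ω
  C: Z = 1/(jωC) = -j/(ω·C) = 0 - j741.3 Ω
Step 3 — Series combination: Z_total = R + L + C = 30.7 + j201.8 Ω = 204.1∠81.4° Ω.

Z = 30.7 + j201.8 Ω = 204.1∠81.4° Ω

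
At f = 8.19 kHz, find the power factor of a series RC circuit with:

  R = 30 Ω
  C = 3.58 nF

Step 1 — Angular frequency: ω = 2π·f = 2π·8190 = 5.146e+04 rad/s.
Step 2 — Component impedances:
  R: Z = R = 30 Ω
  C: Z = 1/(jωC) = -j/(ω·C) = 0 - j5428 Ω
Step 3 — Series combination: Z_total = R + C = 30 - j5428 Ω = 5428∠-89.7° Ω.
Step 4 — Power factor: PF = cos(φ) = Re(Z)/|Z| = 30/5428 = 0.005527.
Step 5 — Type: Im(Z) = -5428 ⇒ leading (phase φ = -89.7°).

PF = 0.005527 (leading, φ = -89.7°)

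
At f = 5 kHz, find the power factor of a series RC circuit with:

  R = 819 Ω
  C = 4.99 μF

Step 1 — Angular frequency: ω = 2π·f = 2π·5000 = 3.142e+04 rad/s.
Step 2 — Component impedances:
  R: Z = R = 819 Ω
  C: Z = 1/(jωC) = -j/(ω·C) = 0 - j6.379 Ω
Step 3 — Series combination: Z_total = R + C = 819 - j6.379 Ω = 819∠-0.4° Ω.
Step 4 — Power factor: PF = cos(φ) = Re(Z)/|Z| = 819/819 = 1.
Step 5 — Type: Im(Z) = -6.379 ⇒ leading (phase φ = -0.4°).

PF = 1 (leading, φ = -0.4°)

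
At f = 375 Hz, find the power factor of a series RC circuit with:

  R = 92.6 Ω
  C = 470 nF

Step 1 — Angular frequency: ω = 2π·f = 2π·375 = 2356 rad/s.
Step 2 — Component impedances:
  R: Z = R = 92.6 Ω
  C: Z = 1/(jωC) = -j/(ω·C) = 0 - j903 Ω
Step 3 — Series combination: Z_total = R + C = 92.6 - j903 Ω = 907.7∠-84.1° Ω.
Step 4 — Power factor: PF = cos(φ) = Re(Z)/|Z| = 92.6/907.7 = 0.102.
Step 5 — Type: Im(Z) = -903 ⇒ leading (phase φ = -84.1°).

PF = 0.102 (leading, φ = -84.1°)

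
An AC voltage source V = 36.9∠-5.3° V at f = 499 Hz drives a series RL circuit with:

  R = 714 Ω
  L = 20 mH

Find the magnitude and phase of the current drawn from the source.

Step 1 — Angular frequency: ω = 2π·f = 2π·499 = 3135 rad/s.
Step 2 — Component impedances:
  R: Z = R = 714 Ω
  L: Z = jωL = j·3135·0.02 = 0 + j62.71 Ω
Step 3 — Series combination: Z_total = R + L = 714 + j62.71 Ω = 716.7∠5.0° Ω.
Step 4 — Source phasor: V = 36.9∠-5.3° V = 36.74 - j3.408 V.
Step 5 — Ohm's law: I = V / Z_total = (36.74 - j3.408) / (714 + j62.71) = 0.05065 - j0.009222 A.
Step 6 — Convert to polar: |I| = 0.05148 A, ∠I = -10.3°.

I = 0.05148∠-10.3° A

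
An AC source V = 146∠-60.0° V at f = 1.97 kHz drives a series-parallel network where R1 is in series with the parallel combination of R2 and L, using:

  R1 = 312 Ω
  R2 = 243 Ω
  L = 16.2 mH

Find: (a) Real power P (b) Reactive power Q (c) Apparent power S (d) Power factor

Step 1 — Angular frequency: ω = 2π·f = 2π·1970 = 1.238e+04 rad/s.
Step 2 — Component impedances:
  R1: Z = R = 312 Ω
  R2: Z = R = 243 Ω
  L: Z = jωL = j·1.238e+04·0.0162 = 0 + j200.5 Ω
Step 3 — Parallel branch: R2 || L = 1/(1/R2 + 1/L) = 98.44 + j119.3 Ω.
Step 4 — Series with R1: Z_total = R1 + (R2 || L) = 410.4 + j119.3 Ω = 427.4∠16.2° Ω.
Step 5 — Source phasor: V = 146∠-60.0° V = 73 - j126.4 V.
Step 6 — Current: I = V / Z = 0.08144 - j0.3317 A = 0.3416∠-76.2° A.
Step 7 — Complex power: S = V·I* = 47.89 + j13.92 VA.
Step 8 — Real power: P = Re(S) = 47.89 W.
Step 9 — Reactive power: Q = Im(S) = 13.92 VAR.
Step 10 — Apparent power: |S| = 49.87 VA.
Step 11 — Power factor: PF = P/|S| = 0.9603 (lagging).

(a) P = 47.89 W  (b) Q = 13.92 VAR  (c) S = 49.87 VA  (d) PF = 0.9603 (lagging)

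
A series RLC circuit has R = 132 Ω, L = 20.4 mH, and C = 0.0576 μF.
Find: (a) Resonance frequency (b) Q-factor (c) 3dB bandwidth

Step 1 — Resonance: ω₀ = 1/√(LC) = 1/√(0.0204·5.76e-08) = 2.917e+04 rad/s.
Step 2 — f₀ = ω₀/(2π) = 4643 Hz.
Step 3 — Series Q: Q = ω₀L/R = 2.917e+04·0.0204/132 = 4.508.
Step 4 — Bandwidth: Δω = ω₀/Q = 6471 rad/s; BW = Δω/(2π) = 1030 Hz.

(a) f₀ = 4643 Hz  (b) Q = 4.508  (c) BW = 1030 Hz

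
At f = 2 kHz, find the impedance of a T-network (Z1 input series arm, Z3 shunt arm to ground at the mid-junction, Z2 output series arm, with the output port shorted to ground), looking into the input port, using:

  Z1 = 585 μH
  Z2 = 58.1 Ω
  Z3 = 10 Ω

Step 1 — Angular frequency: ω = 2π·f = 2π·2000 = 1.257e+04 rad/s.
Step 2 — Component impedances:
  Z1: Z = jωL = j·1.257e+04·0.000585 = 0 + j7.351 Ω
  Z2: Z = R = 58.1 Ω
  Z3: Z = R = 10 Ω
Step 3 — With the output port shorted to ground, the output series arm Z2 runs from the junction to ground; the shunt arm Z3 also runs from the junction to ground. They appear in parallel: Z3 || Z2 = 8.532 Ω.
Step 4 — Series with input arm Z1: Z_in = Z1 + (Z3 || Z2) = 8.532 + j7.351 Ω = 11.26∠40.8° Ω.

Z = 8.532 + j7.351 Ω = 11.26∠40.8° Ω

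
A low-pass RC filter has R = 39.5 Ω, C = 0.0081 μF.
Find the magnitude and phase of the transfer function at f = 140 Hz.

Step 1 — Angular frequency: ω = 2π·140 = 879.6 rad/s.
Step 2 — Transfer function: H(jω) = 1/(1 + jωRC).
Step 3 — Denominator: 1 + jωRC = 1 + j·879.6·39.5·8.1e-09 = 1 + j0.0002814.
Step 4 — H = 1 - j0.0002814.
Step 5 — Magnitude: |H| = 1 (-0.0 dB); phase: φ = -0.0°.

|H| = 1 (-0.0 dB), φ = -0.0°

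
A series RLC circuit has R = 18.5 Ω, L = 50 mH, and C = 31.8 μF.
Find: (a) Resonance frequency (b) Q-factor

Step 1 — Resonance condition Im(Z)=0 gives ω₀ = 1/√(LC).
Step 2 — ω₀ = 1/√(0.05·3.18e-05) = 793.1 rad/s.
Step 3 — f₀ = ω₀/(2π) = 126.2 Hz.
Step 4 — Series Q: Q = ω₀L/R = 793.1·0.05/18.5 = 2.143.

(a) f₀ = 126.2 Hz  (b) Q = 2.143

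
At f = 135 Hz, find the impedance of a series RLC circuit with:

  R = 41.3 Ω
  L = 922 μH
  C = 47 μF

Step 1 — Angular frequency: ω = 2π·f = 2π·135 = 848.2 rad/s.
Step 2 — Component impedances:
  R: Z = R = 41.3 Ω
  L: Z = jωL = j·848.2·0.000922 = 0 + j0.7821 Ω
  C: Z = 1/(jωC) = -j/(ω·C) = 0 - j25.08 Ω
Step 3 — Series combination: Z_total = R + L + C = 41.3 - j24.3 Ω = 47.92∠-30.5° Ω.

Z = 41.3 - j24.3 Ω = 47.92∠-30.5° Ω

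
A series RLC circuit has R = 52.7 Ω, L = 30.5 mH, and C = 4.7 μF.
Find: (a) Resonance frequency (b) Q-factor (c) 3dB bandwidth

Step 1 — Resonance: ω₀ = 1/√(LC) = 1/√(0.0305·4.7e-06) = 2641 rad/s.
Step 2 — f₀ = ω₀/(2π) = 420.4 Hz.
Step 3 — Series Q: Q = ω₀L/R = 2641·0.0305/52.7 = 1.529.
Step 4 — Bandwidth: Δω = ω₀/Q = 1728 rad/s; BW = Δω/(2π) = 275 Hz.

(a) f₀ = 420.4 Hz  (b) Q = 1.529  (c) BW = 275 Hz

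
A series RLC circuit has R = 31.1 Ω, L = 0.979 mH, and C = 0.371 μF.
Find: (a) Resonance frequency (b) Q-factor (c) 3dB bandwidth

Step 1 — Resonance: ω₀ = 1/√(LC) = 1/√(0.000979·3.71e-07) = 5.247e+04 rad/s.
Step 2 — f₀ = ω₀/(2π) = 8351 Hz.
Step 3 — Series Q: Q = ω₀L/R = 5.247e+04·0.000979/31.1 = 1.652.
Step 4 — Bandwidth: Δω = ω₀/Q = 3.177e+04 rad/s; BW = Δω/(2π) = 5056 Hz.

(a) f₀ = 8351 Hz  (b) Q = 1.652  (c) BW = 5056 Hz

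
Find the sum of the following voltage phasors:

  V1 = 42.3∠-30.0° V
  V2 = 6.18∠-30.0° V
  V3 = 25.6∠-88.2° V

Step 1 — Convert each phasor to rectangular form:
  V1 = 42.3·(cos(-30.0°) + j·sin(-30.0°)) = 36.63 - j21.15 V
  V2 = 6.18·(cos(-30.0°) + j·sin(-30.0°)) = 5.352 - j3.09 V
  V3 = 25.6·(cos(-88.2°) + j·sin(-88.2°)) = 0.8041 - j25.59 V
Step 2 — Sum components: V_total = 42.79 - j49.83 V.
Step 3 — Convert to polar: |V_total| = 65.68 V, ∠V_total = -49.3°.

V_total = 65.68∠-49.3° V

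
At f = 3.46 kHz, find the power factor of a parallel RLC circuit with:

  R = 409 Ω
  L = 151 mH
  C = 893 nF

Step 1 — Angular frequency: ω = 2π·f = 2π·3460 = 2.174e+04 rad/s.
Step 2 — Component impedances:
  R: Z = R = 409 Ω
  L: Z = jωL = j·2.174e+04·0.151 = 0 + j3283 Ω
  C: Z = 1/(jωC) = -j/(ω·C) = 0 - j51.51 Ω
Step 3 — Parallel combination: 1/Z_total = 1/R + 1/L + 1/C; Z_total = 6.588 - j51.49 Ω = 51.91∠-82.7° Ω.
Step 4 — Power factor: PF = cos(φ) = Re(Z)/|Z| = 6.588/51.91 = 0.1269.
Step 5 — Type: Im(Z) = -51.49 ⇒ leading (phase φ = -82.7°).

PF = 0.1269 (leading, φ = -82.7°)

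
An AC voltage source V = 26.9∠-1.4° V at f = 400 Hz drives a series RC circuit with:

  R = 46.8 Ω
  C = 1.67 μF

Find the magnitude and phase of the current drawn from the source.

Step 1 — Angular frequency: ω = 2π·f = 2π·400 = 2513 rad/s.
Step 2 — Component impedances:
  R: Z = R = 46.8 Ω
  C: Z = 1/(jωC) = -j/(ω·C) = 0 - j238.3 Ω
Step 3 — Series combination: Z_total = R + C = 46.8 - j238.3 Ω = 242.8∠-78.9° Ω.
Step 4 — Source phasor: V = 26.9∠-1.4° V = 26.89 - j0.6572 V.
Step 5 — Ohm's law: I = V / Z_total = (26.89 - j0.6572) / (46.8 - j238.3) = 0.024 + j0.1082 A.
Step 6 — Convert to polar: |I| = 0.1108 A, ∠I = 77.5°.

I = 0.1108∠77.5° A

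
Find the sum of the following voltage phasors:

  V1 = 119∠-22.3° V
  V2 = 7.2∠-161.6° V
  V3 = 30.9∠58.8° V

Step 1 — Convert each phasor to rectangular form:
  V1 = 119·(cos(-22.3°) + j·sin(-22.3°)) = 110.1 - j45.16 V
  V2 = 7.2·(cos(-161.6°) + j·sin(-161.6°)) = -6.832 - j2.273 V
  V3 = 30.9·(cos(58.8°) + j·sin(58.8°)) = 16.01 + j26.43 V
Step 2 — Sum components: V_total = 119.3 - j21 V.
Step 3 — Convert to polar: |V_total| = 121.1 V, ∠V_total = -10.0°.

V_total = 121.1∠-10.0° V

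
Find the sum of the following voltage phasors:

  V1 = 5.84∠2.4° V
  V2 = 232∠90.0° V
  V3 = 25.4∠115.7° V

Step 1 — Convert each phasor to rectangular form:
  V1 = 5.84·(cos(2.4°) + j·sin(2.4°)) = 5.835 + j0.2446 V
  V2 = 232·(cos(90.0°) + j·sin(90.0°)) = 0 + j232 V
  V3 = 25.4·(cos(115.7°) + j·sin(115.7°)) = -11.01 + j22.89 V
Step 2 — Sum components: V_total = -5.18 + j255.1 V.
Step 3 — Convert to polar: |V_total| = 255.2 V, ∠V_total = 91.2°.

V_total = 255.2∠91.2° V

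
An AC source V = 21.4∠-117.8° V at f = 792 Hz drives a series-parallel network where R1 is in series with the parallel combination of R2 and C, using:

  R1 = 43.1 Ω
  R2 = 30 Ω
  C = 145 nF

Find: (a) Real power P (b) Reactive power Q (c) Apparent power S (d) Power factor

Step 1 — Angular frequency: ω = 2π·f = 2π·792 = 4976 rad/s.
Step 2 — Component impedances:
  R1: Z = R = 43.1 Ω
  R2: Z = R = 30 Ω
  C: Z = 1/(jωC) = -j/(ω·C) = 0 - j1386 Ω
Step 3 — Parallel branch: R2 || C = 1/(1/R2 + 1/C) = 29.99 - j0.6491 Ω.
Step 4 — Series with R1: Z_total = R1 + (R2 || C) = 73.09 - j0.6491 Ω = 73.09∠-0.5° Ω.
Step 5 — Source phasor: V = 21.4∠-117.8° V = -9.981 - j18.93 V.
Step 6 — Current: I = V / Z = -0.1342 - j0.2602 A = 0.2928∠-117.3° A.
Step 7 — Complex power: S = V·I* = 6.266 - j0.05565 VA.
Step 8 — Real power: P = Re(S) = 6.266 W.
Step 9 — Reactive power: Q = Im(S) = -0.05565 VAR.
Step 10 — Apparent power: |S| = 6.266 VA.
Step 11 — Power factor: PF = P/|S| = 1 (leading).

(a) P = 6.266 W  (b) Q = -0.05565 VAR  (c) S = 6.266 VA  (d) PF = 1 (leading)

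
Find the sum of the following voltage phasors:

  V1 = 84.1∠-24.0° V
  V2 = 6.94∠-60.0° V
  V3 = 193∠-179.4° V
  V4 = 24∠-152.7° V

Step 1 — Convert each phasor to rectangular form:
  V1 = 84.1·(cos(-24.0°) + j·sin(-24.0°)) = 76.83 - j34.21 V
  V2 = 6.94·(cos(-60.0°) + j·sin(-60.0°)) = 3.47 - j6.01 V
  V3 = 193·(cos(-179.4°) + j·sin(-179.4°)) = -193 - j2.021 V
  V4 = 24·(cos(-152.7°) + j·sin(-152.7°)) = -21.33 - j11.01 V
Step 2 — Sum components: V_total = -134 - j53.25 V.
Step 3 — Convert to polar: |V_total| = 144.2 V, ∠V_total = -158.3°.

V_total = 144.2∠-158.3° V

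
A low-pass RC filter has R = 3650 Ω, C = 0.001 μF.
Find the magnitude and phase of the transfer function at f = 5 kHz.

Step 1 — Angular frequency: ω = 2π·5000 = 3.142e+04 rad/s.
Step 2 — Transfer function: H(jω) = 1/(1 + jωRC).
Step 3 — Denominator: 1 + jωRC = 1 + j·3.142e+04·3650·1e-09 = 1 + j0.1147.
Step 4 — H = 0.987 - j0.1132.
Step 5 — Magnitude: |H| = 0.9935 (-0.1 dB); phase: φ = -6.5°.

|H| = 0.9935 (-0.1 dB), φ = -6.5°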